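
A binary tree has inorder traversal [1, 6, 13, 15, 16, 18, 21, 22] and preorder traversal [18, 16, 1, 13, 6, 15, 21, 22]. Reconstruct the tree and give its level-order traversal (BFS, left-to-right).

Inorder:  [1, 6, 13, 15, 16, 18, 21, 22]
Preorder: [18, 16, 1, 13, 6, 15, 21, 22]
Algorithm: preorder visits root first, so consume preorder in order;
for each root, split the current inorder slice at that value into
left-subtree inorder and right-subtree inorder, then recurse.
Recursive splits:
  root=18; inorder splits into left=[1, 6, 13, 15, 16], right=[21, 22]
  root=16; inorder splits into left=[1, 6, 13, 15], right=[]
  root=1; inorder splits into left=[], right=[6, 13, 15]
  root=13; inorder splits into left=[6], right=[15]
  root=6; inorder splits into left=[], right=[]
  root=15; inorder splits into left=[], right=[]
  root=21; inorder splits into left=[], right=[22]
  root=22; inorder splits into left=[], right=[]
Reconstructed level-order: [18, 16, 21, 1, 22, 13, 6, 15]


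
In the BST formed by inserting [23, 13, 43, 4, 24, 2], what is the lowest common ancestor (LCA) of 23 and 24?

Tree insertion order: [23, 13, 43, 4, 24, 2]
Tree (level-order array): [23, 13, 43, 4, None, 24, None, 2]
In a BST, the LCA of p=23, q=24 is the first node v on the
root-to-leaf path with p <= v <= q (go left if both < v, right if both > v).
Walk from root:
  at 23: 23 <= 23 <= 24, this is the LCA
LCA = 23


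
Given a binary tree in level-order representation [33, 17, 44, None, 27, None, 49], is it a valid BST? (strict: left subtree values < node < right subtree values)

Level-order array: [33, 17, 44, None, 27, None, 49]
Validate using subtree bounds (lo, hi): at each node, require lo < value < hi,
then recurse left with hi=value and right with lo=value.
Preorder trace (stopping at first violation):
  at node 33 with bounds (-inf, +inf): OK
  at node 17 with bounds (-inf, 33): OK
  at node 27 with bounds (17, 33): OK
  at node 44 with bounds (33, +inf): OK
  at node 49 with bounds (44, +inf): OK
No violation found at any node.
Result: Valid BST


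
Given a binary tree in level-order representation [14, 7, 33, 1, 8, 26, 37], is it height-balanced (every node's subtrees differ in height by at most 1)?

Tree (level-order array): [14, 7, 33, 1, 8, 26, 37]
Definition: a tree is height-balanced if, at every node, |h(left) - h(right)| <= 1 (empty subtree has height -1).
Bottom-up per-node check:
  node 1: h_left=-1, h_right=-1, diff=0 [OK], height=0
  node 8: h_left=-1, h_right=-1, diff=0 [OK], height=0
  node 7: h_left=0, h_right=0, diff=0 [OK], height=1
  node 26: h_left=-1, h_right=-1, diff=0 [OK], height=0
  node 37: h_left=-1, h_right=-1, diff=0 [OK], height=0
  node 33: h_left=0, h_right=0, diff=0 [OK], height=1
  node 14: h_left=1, h_right=1, diff=0 [OK], height=2
All nodes satisfy the balance condition.
Result: Balanced


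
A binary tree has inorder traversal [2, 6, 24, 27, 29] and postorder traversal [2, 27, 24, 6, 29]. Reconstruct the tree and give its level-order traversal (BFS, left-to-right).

Inorder:   [2, 6, 24, 27, 29]
Postorder: [2, 27, 24, 6, 29]
Algorithm: postorder visits root last, so walk postorder right-to-left;
each value is the root of the current inorder slice — split it at that
value, recurse on the right subtree first, then the left.
Recursive splits:
  root=29; inorder splits into left=[2, 6, 24, 27], right=[]
  root=6; inorder splits into left=[2], right=[24, 27]
  root=24; inorder splits into left=[], right=[27]
  root=27; inorder splits into left=[], right=[]
  root=2; inorder splits into left=[], right=[]
Reconstructed level-order: [29, 6, 2, 24, 27]


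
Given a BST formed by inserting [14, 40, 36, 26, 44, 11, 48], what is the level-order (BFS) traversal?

Tree insertion order: [14, 40, 36, 26, 44, 11, 48]
Tree (level-order array): [14, 11, 40, None, None, 36, 44, 26, None, None, 48]
BFS from the root, enqueuing left then right child of each popped node:
  queue [14] -> pop 14, enqueue [11, 40], visited so far: [14]
  queue [11, 40] -> pop 11, enqueue [none], visited so far: [14, 11]
  queue [40] -> pop 40, enqueue [36, 44], visited so far: [14, 11, 40]
  queue [36, 44] -> pop 36, enqueue [26], visited so far: [14, 11, 40, 36]
  queue [44, 26] -> pop 44, enqueue [48], visited so far: [14, 11, 40, 36, 44]
  queue [26, 48] -> pop 26, enqueue [none], visited so far: [14, 11, 40, 36, 44, 26]
  queue [48] -> pop 48, enqueue [none], visited so far: [14, 11, 40, 36, 44, 26, 48]
Result: [14, 11, 40, 36, 44, 26, 48]


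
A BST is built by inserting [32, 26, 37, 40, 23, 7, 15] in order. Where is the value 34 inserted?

Starting tree (level order): [32, 26, 37, 23, None, None, 40, 7, None, None, None, None, 15]
Insertion path: 32 -> 37
Result: insert 34 as left child of 37
Final tree (level order): [32, 26, 37, 23, None, 34, 40, 7, None, None, None, None, None, None, 15]


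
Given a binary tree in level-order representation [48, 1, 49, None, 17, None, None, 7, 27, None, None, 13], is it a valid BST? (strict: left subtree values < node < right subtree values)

Level-order array: [48, 1, 49, None, 17, None, None, 7, 27, None, None, 13]
Validate using subtree bounds (lo, hi): at each node, require lo < value < hi,
then recurse left with hi=value and right with lo=value.
Preorder trace (stopping at first violation):
  at node 48 with bounds (-inf, +inf): OK
  at node 1 with bounds (-inf, 48): OK
  at node 17 with bounds (1, 48): OK
  at node 7 with bounds (1, 17): OK
  at node 27 with bounds (17, 48): OK
  at node 13 with bounds (17, 27): VIOLATION
Node 13 violates its bound: not (17 < 13 < 27).
Result: Not a valid BST


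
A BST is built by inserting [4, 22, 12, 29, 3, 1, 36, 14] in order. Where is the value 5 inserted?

Starting tree (level order): [4, 3, 22, 1, None, 12, 29, None, None, None, 14, None, 36]
Insertion path: 4 -> 22 -> 12
Result: insert 5 as left child of 12
Final tree (level order): [4, 3, 22, 1, None, 12, 29, None, None, 5, 14, None, 36]


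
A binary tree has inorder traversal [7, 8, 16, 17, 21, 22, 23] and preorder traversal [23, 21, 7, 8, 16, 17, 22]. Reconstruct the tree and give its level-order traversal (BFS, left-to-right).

Inorder:  [7, 8, 16, 17, 21, 22, 23]
Preorder: [23, 21, 7, 8, 16, 17, 22]
Algorithm: preorder visits root first, so consume preorder in order;
for each root, split the current inorder slice at that value into
left-subtree inorder and right-subtree inorder, then recurse.
Recursive splits:
  root=23; inorder splits into left=[7, 8, 16, 17, 21, 22], right=[]
  root=21; inorder splits into left=[7, 8, 16, 17], right=[22]
  root=7; inorder splits into left=[], right=[8, 16, 17]
  root=8; inorder splits into left=[], right=[16, 17]
  root=16; inorder splits into left=[], right=[17]
  root=17; inorder splits into left=[], right=[]
  root=22; inorder splits into left=[], right=[]
Reconstructed level-order: [23, 21, 7, 22, 8, 16, 17]


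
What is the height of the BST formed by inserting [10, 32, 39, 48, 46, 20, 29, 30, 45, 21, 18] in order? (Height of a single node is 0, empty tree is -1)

Insertion order: [10, 32, 39, 48, 46, 20, 29, 30, 45, 21, 18]
Tree (level-order array): [10, None, 32, 20, 39, 18, 29, None, 48, None, None, 21, 30, 46, None, None, None, None, None, 45]
Compute height bottom-up (empty subtree = -1):
  height(18) = 1 + max(-1, -1) = 0
  height(21) = 1 + max(-1, -1) = 0
  height(30) = 1 + max(-1, -1) = 0
  height(29) = 1 + max(0, 0) = 1
  height(20) = 1 + max(0, 1) = 2
  height(45) = 1 + max(-1, -1) = 0
  height(46) = 1 + max(0, -1) = 1
  height(48) = 1 + max(1, -1) = 2
  height(39) = 1 + max(-1, 2) = 3
  height(32) = 1 + max(2, 3) = 4
  height(10) = 1 + max(-1, 4) = 5
Height = 5


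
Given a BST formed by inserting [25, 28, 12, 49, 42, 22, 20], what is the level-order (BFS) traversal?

Tree insertion order: [25, 28, 12, 49, 42, 22, 20]
Tree (level-order array): [25, 12, 28, None, 22, None, 49, 20, None, 42]
BFS from the root, enqueuing left then right child of each popped node:
  queue [25] -> pop 25, enqueue [12, 28], visited so far: [25]
  queue [12, 28] -> pop 12, enqueue [22], visited so far: [25, 12]
  queue [28, 22] -> pop 28, enqueue [49], visited so far: [25, 12, 28]
  queue [22, 49] -> pop 22, enqueue [20], visited so far: [25, 12, 28, 22]
  queue [49, 20] -> pop 49, enqueue [42], visited so far: [25, 12, 28, 22, 49]
  queue [20, 42] -> pop 20, enqueue [none], visited so far: [25, 12, 28, 22, 49, 20]
  queue [42] -> pop 42, enqueue [none], visited so far: [25, 12, 28, 22, 49, 20, 42]
Result: [25, 12, 28, 22, 49, 20, 42]


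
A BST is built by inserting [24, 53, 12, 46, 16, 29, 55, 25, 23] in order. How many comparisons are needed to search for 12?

Search path for 12: 24 -> 12
Found: True
Comparisons: 2


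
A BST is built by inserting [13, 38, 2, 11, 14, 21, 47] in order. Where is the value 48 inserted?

Starting tree (level order): [13, 2, 38, None, 11, 14, 47, None, None, None, 21]
Insertion path: 13 -> 38 -> 47
Result: insert 48 as right child of 47
Final tree (level order): [13, 2, 38, None, 11, 14, 47, None, None, None, 21, None, 48]


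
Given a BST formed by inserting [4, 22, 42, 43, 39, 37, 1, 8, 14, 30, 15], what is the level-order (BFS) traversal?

Tree insertion order: [4, 22, 42, 43, 39, 37, 1, 8, 14, 30, 15]
Tree (level-order array): [4, 1, 22, None, None, 8, 42, None, 14, 39, 43, None, 15, 37, None, None, None, None, None, 30]
BFS from the root, enqueuing left then right child of each popped node:
  queue [4] -> pop 4, enqueue [1, 22], visited so far: [4]
  queue [1, 22] -> pop 1, enqueue [none], visited so far: [4, 1]
  queue [22] -> pop 22, enqueue [8, 42], visited so far: [4, 1, 22]
  queue [8, 42] -> pop 8, enqueue [14], visited so far: [4, 1, 22, 8]
  queue [42, 14] -> pop 42, enqueue [39, 43], visited so far: [4, 1, 22, 8, 42]
  queue [14, 39, 43] -> pop 14, enqueue [15], visited so far: [4, 1, 22, 8, 42, 14]
  queue [39, 43, 15] -> pop 39, enqueue [37], visited so far: [4, 1, 22, 8, 42, 14, 39]
  queue [43, 15, 37] -> pop 43, enqueue [none], visited so far: [4, 1, 22, 8, 42, 14, 39, 43]
  queue [15, 37] -> pop 15, enqueue [none], visited so far: [4, 1, 22, 8, 42, 14, 39, 43, 15]
  queue [37] -> pop 37, enqueue [30], visited so far: [4, 1, 22, 8, 42, 14, 39, 43, 15, 37]
  queue [30] -> pop 30, enqueue [none], visited so far: [4, 1, 22, 8, 42, 14, 39, 43, 15, 37, 30]
Result: [4, 1, 22, 8, 42, 14, 39, 43, 15, 37, 30]


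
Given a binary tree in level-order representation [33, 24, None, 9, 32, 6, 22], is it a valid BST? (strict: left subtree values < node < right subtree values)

Level-order array: [33, 24, None, 9, 32, 6, 22]
Validate using subtree bounds (lo, hi): at each node, require lo < value < hi,
then recurse left with hi=value and right with lo=value.
Preorder trace (stopping at first violation):
  at node 33 with bounds (-inf, +inf): OK
  at node 24 with bounds (-inf, 33): OK
  at node 9 with bounds (-inf, 24): OK
  at node 6 with bounds (-inf, 9): OK
  at node 22 with bounds (9, 24): OK
  at node 32 with bounds (24, 33): OK
No violation found at any node.
Result: Valid BST


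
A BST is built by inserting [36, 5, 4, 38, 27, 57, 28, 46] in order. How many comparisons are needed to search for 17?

Search path for 17: 36 -> 5 -> 27
Found: False
Comparisons: 3


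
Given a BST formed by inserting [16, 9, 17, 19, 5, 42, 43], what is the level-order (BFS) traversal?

Tree insertion order: [16, 9, 17, 19, 5, 42, 43]
Tree (level-order array): [16, 9, 17, 5, None, None, 19, None, None, None, 42, None, 43]
BFS from the root, enqueuing left then right child of each popped node:
  queue [16] -> pop 16, enqueue [9, 17], visited so far: [16]
  queue [9, 17] -> pop 9, enqueue [5], visited so far: [16, 9]
  queue [17, 5] -> pop 17, enqueue [19], visited so far: [16, 9, 17]
  queue [5, 19] -> pop 5, enqueue [none], visited so far: [16, 9, 17, 5]
  queue [19] -> pop 19, enqueue [42], visited so far: [16, 9, 17, 5, 19]
  queue [42] -> pop 42, enqueue [43], visited so far: [16, 9, 17, 5, 19, 42]
  queue [43] -> pop 43, enqueue [none], visited so far: [16, 9, 17, 5, 19, 42, 43]
Result: [16, 9, 17, 5, 19, 42, 43]


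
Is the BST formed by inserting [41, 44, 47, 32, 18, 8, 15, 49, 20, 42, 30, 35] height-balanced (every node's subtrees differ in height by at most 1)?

Tree (level-order array): [41, 32, 44, 18, 35, 42, 47, 8, 20, None, None, None, None, None, 49, None, 15, None, 30]
Definition: a tree is height-balanced if, at every node, |h(left) - h(right)| <= 1 (empty subtree has height -1).
Bottom-up per-node check:
  node 15: h_left=-1, h_right=-1, diff=0 [OK], height=0
  node 8: h_left=-1, h_right=0, diff=1 [OK], height=1
  node 30: h_left=-1, h_right=-1, diff=0 [OK], height=0
  node 20: h_left=-1, h_right=0, diff=1 [OK], height=1
  node 18: h_left=1, h_right=1, diff=0 [OK], height=2
  node 35: h_left=-1, h_right=-1, diff=0 [OK], height=0
  node 32: h_left=2, h_right=0, diff=2 [FAIL (|2-0|=2 > 1)], height=3
  node 42: h_left=-1, h_right=-1, diff=0 [OK], height=0
  node 49: h_left=-1, h_right=-1, diff=0 [OK], height=0
  node 47: h_left=-1, h_right=0, diff=1 [OK], height=1
  node 44: h_left=0, h_right=1, diff=1 [OK], height=2
  node 41: h_left=3, h_right=2, diff=1 [OK], height=4
Node 32 violates the condition: |2 - 0| = 2 > 1.
Result: Not balanced


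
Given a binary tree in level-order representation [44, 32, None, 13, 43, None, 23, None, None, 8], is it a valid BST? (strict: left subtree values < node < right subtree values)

Level-order array: [44, 32, None, 13, 43, None, 23, None, None, 8]
Validate using subtree bounds (lo, hi): at each node, require lo < value < hi,
then recurse left with hi=value and right with lo=value.
Preorder trace (stopping at first violation):
  at node 44 with bounds (-inf, +inf): OK
  at node 32 with bounds (-inf, 44): OK
  at node 13 with bounds (-inf, 32): OK
  at node 23 with bounds (13, 32): OK
  at node 8 with bounds (13, 23): VIOLATION
Node 8 violates its bound: not (13 < 8 < 23).
Result: Not a valid BST


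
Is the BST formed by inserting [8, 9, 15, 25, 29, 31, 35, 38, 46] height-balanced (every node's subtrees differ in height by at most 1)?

Tree (level-order array): [8, None, 9, None, 15, None, 25, None, 29, None, 31, None, 35, None, 38, None, 46]
Definition: a tree is height-balanced if, at every node, |h(left) - h(right)| <= 1 (empty subtree has height -1).
Bottom-up per-node check:
  node 46: h_left=-1, h_right=-1, diff=0 [OK], height=0
  node 38: h_left=-1, h_right=0, diff=1 [OK], height=1
  node 35: h_left=-1, h_right=1, diff=2 [FAIL (|-1-1|=2 > 1)], height=2
  node 31: h_left=-1, h_right=2, diff=3 [FAIL (|-1-2|=3 > 1)], height=3
  node 29: h_left=-1, h_right=3, diff=4 [FAIL (|-1-3|=4 > 1)], height=4
  node 25: h_left=-1, h_right=4, diff=5 [FAIL (|-1-4|=5 > 1)], height=5
  node 15: h_left=-1, h_right=5, diff=6 [FAIL (|-1-5|=6 > 1)], height=6
  node 9: h_left=-1, h_right=6, diff=7 [FAIL (|-1-6|=7 > 1)], height=7
  node 8: h_left=-1, h_right=7, diff=8 [FAIL (|-1-7|=8 > 1)], height=8
Node 35 violates the condition: |-1 - 1| = 2 > 1.
Result: Not balanced


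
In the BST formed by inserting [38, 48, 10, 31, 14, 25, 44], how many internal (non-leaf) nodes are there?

Tree built from: [38, 48, 10, 31, 14, 25, 44]
Tree (level-order array): [38, 10, 48, None, 31, 44, None, 14, None, None, None, None, 25]
Rule: An internal node has at least one child.
Per-node child counts:
  node 38: 2 child(ren)
  node 10: 1 child(ren)
  node 31: 1 child(ren)
  node 14: 1 child(ren)
  node 25: 0 child(ren)
  node 48: 1 child(ren)
  node 44: 0 child(ren)
Matching nodes: [38, 10, 31, 14, 48]
Count of internal (non-leaf) nodes: 5


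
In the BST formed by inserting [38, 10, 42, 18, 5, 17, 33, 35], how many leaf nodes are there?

Tree built from: [38, 10, 42, 18, 5, 17, 33, 35]
Tree (level-order array): [38, 10, 42, 5, 18, None, None, None, None, 17, 33, None, None, None, 35]
Rule: A leaf has 0 children.
Per-node child counts:
  node 38: 2 child(ren)
  node 10: 2 child(ren)
  node 5: 0 child(ren)
  node 18: 2 child(ren)
  node 17: 0 child(ren)
  node 33: 1 child(ren)
  node 35: 0 child(ren)
  node 42: 0 child(ren)
Matching nodes: [5, 17, 35, 42]
Count of leaf nodes: 4


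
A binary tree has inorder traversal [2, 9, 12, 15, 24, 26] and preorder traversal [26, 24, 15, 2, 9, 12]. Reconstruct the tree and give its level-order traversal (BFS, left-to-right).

Inorder:  [2, 9, 12, 15, 24, 26]
Preorder: [26, 24, 15, 2, 9, 12]
Algorithm: preorder visits root first, so consume preorder in order;
for each root, split the current inorder slice at that value into
left-subtree inorder and right-subtree inorder, then recurse.
Recursive splits:
  root=26; inorder splits into left=[2, 9, 12, 15, 24], right=[]
  root=24; inorder splits into left=[2, 9, 12, 15], right=[]
  root=15; inorder splits into left=[2, 9, 12], right=[]
  root=2; inorder splits into left=[], right=[9, 12]
  root=9; inorder splits into left=[], right=[12]
  root=12; inorder splits into left=[], right=[]
Reconstructed level-order: [26, 24, 15, 2, 9, 12]


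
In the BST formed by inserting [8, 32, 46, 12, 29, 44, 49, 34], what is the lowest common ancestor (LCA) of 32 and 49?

Tree insertion order: [8, 32, 46, 12, 29, 44, 49, 34]
Tree (level-order array): [8, None, 32, 12, 46, None, 29, 44, 49, None, None, 34]
In a BST, the LCA of p=32, q=49 is the first node v on the
root-to-leaf path with p <= v <= q (go left if both < v, right if both > v).
Walk from root:
  at 8: both 32 and 49 > 8, go right
  at 32: 32 <= 32 <= 49, this is the LCA
LCA = 32


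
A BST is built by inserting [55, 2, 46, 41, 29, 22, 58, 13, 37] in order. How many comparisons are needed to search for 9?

Search path for 9: 55 -> 2 -> 46 -> 41 -> 29 -> 22 -> 13
Found: False
Comparisons: 7


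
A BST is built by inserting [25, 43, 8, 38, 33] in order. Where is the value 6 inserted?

Starting tree (level order): [25, 8, 43, None, None, 38, None, 33]
Insertion path: 25 -> 8
Result: insert 6 as left child of 8
Final tree (level order): [25, 8, 43, 6, None, 38, None, None, None, 33]


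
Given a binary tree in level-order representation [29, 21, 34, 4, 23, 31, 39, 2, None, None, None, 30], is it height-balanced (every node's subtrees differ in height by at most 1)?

Tree (level-order array): [29, 21, 34, 4, 23, 31, 39, 2, None, None, None, 30]
Definition: a tree is height-balanced if, at every node, |h(left) - h(right)| <= 1 (empty subtree has height -1).
Bottom-up per-node check:
  node 2: h_left=-1, h_right=-1, diff=0 [OK], height=0
  node 4: h_left=0, h_right=-1, diff=1 [OK], height=1
  node 23: h_left=-1, h_right=-1, diff=0 [OK], height=0
  node 21: h_left=1, h_right=0, diff=1 [OK], height=2
  node 30: h_left=-1, h_right=-1, diff=0 [OK], height=0
  node 31: h_left=0, h_right=-1, diff=1 [OK], height=1
  node 39: h_left=-1, h_right=-1, diff=0 [OK], height=0
  node 34: h_left=1, h_right=0, diff=1 [OK], height=2
  node 29: h_left=2, h_right=2, diff=0 [OK], height=3
All nodes satisfy the balance condition.
Result: Balanced


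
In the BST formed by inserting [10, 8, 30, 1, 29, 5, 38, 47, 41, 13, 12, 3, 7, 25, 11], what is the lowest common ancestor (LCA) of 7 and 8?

Tree insertion order: [10, 8, 30, 1, 29, 5, 38, 47, 41, 13, 12, 3, 7, 25, 11]
Tree (level-order array): [10, 8, 30, 1, None, 29, 38, None, 5, 13, None, None, 47, 3, 7, 12, 25, 41, None, None, None, None, None, 11]
In a BST, the LCA of p=7, q=8 is the first node v on the
root-to-leaf path with p <= v <= q (go left if both < v, right if both > v).
Walk from root:
  at 10: both 7 and 8 < 10, go left
  at 8: 7 <= 8 <= 8, this is the LCA
LCA = 8


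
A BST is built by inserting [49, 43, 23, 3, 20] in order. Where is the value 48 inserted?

Starting tree (level order): [49, 43, None, 23, None, 3, None, None, 20]
Insertion path: 49 -> 43
Result: insert 48 as right child of 43
Final tree (level order): [49, 43, None, 23, 48, 3, None, None, None, None, 20]


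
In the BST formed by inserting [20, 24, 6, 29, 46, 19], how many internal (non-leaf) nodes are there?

Tree built from: [20, 24, 6, 29, 46, 19]
Tree (level-order array): [20, 6, 24, None, 19, None, 29, None, None, None, 46]
Rule: An internal node has at least one child.
Per-node child counts:
  node 20: 2 child(ren)
  node 6: 1 child(ren)
  node 19: 0 child(ren)
  node 24: 1 child(ren)
  node 29: 1 child(ren)
  node 46: 0 child(ren)
Matching nodes: [20, 6, 24, 29]
Count of internal (non-leaf) nodes: 4


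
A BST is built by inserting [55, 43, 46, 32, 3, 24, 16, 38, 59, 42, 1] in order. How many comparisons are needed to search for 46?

Search path for 46: 55 -> 43 -> 46
Found: True
Comparisons: 3


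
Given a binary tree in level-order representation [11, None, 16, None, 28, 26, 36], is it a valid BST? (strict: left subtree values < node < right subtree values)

Level-order array: [11, None, 16, None, 28, 26, 36]
Validate using subtree bounds (lo, hi): at each node, require lo < value < hi,
then recurse left with hi=value and right with lo=value.
Preorder trace (stopping at first violation):
  at node 11 with bounds (-inf, +inf): OK
  at node 16 with bounds (11, +inf): OK
  at node 28 with bounds (16, +inf): OK
  at node 26 with bounds (16, 28): OK
  at node 36 with bounds (28, +inf): OK
No violation found at any node.
Result: Valid BST


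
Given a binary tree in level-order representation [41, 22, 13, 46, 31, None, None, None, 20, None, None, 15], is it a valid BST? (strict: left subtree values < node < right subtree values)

Level-order array: [41, 22, 13, 46, 31, None, None, None, 20, None, None, 15]
Validate using subtree bounds (lo, hi): at each node, require lo < value < hi,
then recurse left with hi=value and right with lo=value.
Preorder trace (stopping at first violation):
  at node 41 with bounds (-inf, +inf): OK
  at node 22 with bounds (-inf, 41): OK
  at node 46 with bounds (-inf, 22): VIOLATION
Node 46 violates its bound: not (-inf < 46 < 22).
Result: Not a valid BST


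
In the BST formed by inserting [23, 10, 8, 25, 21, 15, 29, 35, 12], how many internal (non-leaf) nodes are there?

Tree built from: [23, 10, 8, 25, 21, 15, 29, 35, 12]
Tree (level-order array): [23, 10, 25, 8, 21, None, 29, None, None, 15, None, None, 35, 12]
Rule: An internal node has at least one child.
Per-node child counts:
  node 23: 2 child(ren)
  node 10: 2 child(ren)
  node 8: 0 child(ren)
  node 21: 1 child(ren)
  node 15: 1 child(ren)
  node 12: 0 child(ren)
  node 25: 1 child(ren)
  node 29: 1 child(ren)
  node 35: 0 child(ren)
Matching nodes: [23, 10, 21, 15, 25, 29]
Count of internal (non-leaf) nodes: 6


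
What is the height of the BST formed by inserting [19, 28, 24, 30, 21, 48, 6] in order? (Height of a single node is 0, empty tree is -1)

Insertion order: [19, 28, 24, 30, 21, 48, 6]
Tree (level-order array): [19, 6, 28, None, None, 24, 30, 21, None, None, 48]
Compute height bottom-up (empty subtree = -1):
  height(6) = 1 + max(-1, -1) = 0
  height(21) = 1 + max(-1, -1) = 0
  height(24) = 1 + max(0, -1) = 1
  height(48) = 1 + max(-1, -1) = 0
  height(30) = 1 + max(-1, 0) = 1
  height(28) = 1 + max(1, 1) = 2
  height(19) = 1 + max(0, 2) = 3
Height = 3


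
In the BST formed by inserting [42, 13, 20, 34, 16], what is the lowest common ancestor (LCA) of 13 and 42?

Tree insertion order: [42, 13, 20, 34, 16]
Tree (level-order array): [42, 13, None, None, 20, 16, 34]
In a BST, the LCA of p=13, q=42 is the first node v on the
root-to-leaf path with p <= v <= q (go left if both < v, right if both > v).
Walk from root:
  at 42: 13 <= 42 <= 42, this is the LCA
LCA = 42


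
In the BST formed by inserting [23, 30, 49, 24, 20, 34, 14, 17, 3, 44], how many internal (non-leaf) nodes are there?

Tree built from: [23, 30, 49, 24, 20, 34, 14, 17, 3, 44]
Tree (level-order array): [23, 20, 30, 14, None, 24, 49, 3, 17, None, None, 34, None, None, None, None, None, None, 44]
Rule: An internal node has at least one child.
Per-node child counts:
  node 23: 2 child(ren)
  node 20: 1 child(ren)
  node 14: 2 child(ren)
  node 3: 0 child(ren)
  node 17: 0 child(ren)
  node 30: 2 child(ren)
  node 24: 0 child(ren)
  node 49: 1 child(ren)
  node 34: 1 child(ren)
  node 44: 0 child(ren)
Matching nodes: [23, 20, 14, 30, 49, 34]
Count of internal (non-leaf) nodes: 6


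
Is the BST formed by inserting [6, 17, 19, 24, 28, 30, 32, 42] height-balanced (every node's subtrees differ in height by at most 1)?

Tree (level-order array): [6, None, 17, None, 19, None, 24, None, 28, None, 30, None, 32, None, 42]
Definition: a tree is height-balanced if, at every node, |h(left) - h(right)| <= 1 (empty subtree has height -1).
Bottom-up per-node check:
  node 42: h_left=-1, h_right=-1, diff=0 [OK], height=0
  node 32: h_left=-1, h_right=0, diff=1 [OK], height=1
  node 30: h_left=-1, h_right=1, diff=2 [FAIL (|-1-1|=2 > 1)], height=2
  node 28: h_left=-1, h_right=2, diff=3 [FAIL (|-1-2|=3 > 1)], height=3
  node 24: h_left=-1, h_right=3, diff=4 [FAIL (|-1-3|=4 > 1)], height=4
  node 19: h_left=-1, h_right=4, diff=5 [FAIL (|-1-4|=5 > 1)], height=5
  node 17: h_left=-1, h_right=5, diff=6 [FAIL (|-1-5|=6 > 1)], height=6
  node 6: h_left=-1, h_right=6, diff=7 [FAIL (|-1-6|=7 > 1)], height=7
Node 30 violates the condition: |-1 - 1| = 2 > 1.
Result: Not balanced


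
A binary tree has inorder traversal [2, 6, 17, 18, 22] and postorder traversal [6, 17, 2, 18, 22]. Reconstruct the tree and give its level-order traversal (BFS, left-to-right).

Inorder:   [2, 6, 17, 18, 22]
Postorder: [6, 17, 2, 18, 22]
Algorithm: postorder visits root last, so walk postorder right-to-left;
each value is the root of the current inorder slice — split it at that
value, recurse on the right subtree first, then the left.
Recursive splits:
  root=22; inorder splits into left=[2, 6, 17, 18], right=[]
  root=18; inorder splits into left=[2, 6, 17], right=[]
  root=2; inorder splits into left=[], right=[6, 17]
  root=17; inorder splits into left=[6], right=[]
  root=6; inorder splits into left=[], right=[]
Reconstructed level-order: [22, 18, 2, 17, 6]


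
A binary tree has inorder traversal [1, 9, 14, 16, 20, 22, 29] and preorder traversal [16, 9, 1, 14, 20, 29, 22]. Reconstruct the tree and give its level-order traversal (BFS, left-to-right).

Inorder:  [1, 9, 14, 16, 20, 22, 29]
Preorder: [16, 9, 1, 14, 20, 29, 22]
Algorithm: preorder visits root first, so consume preorder in order;
for each root, split the current inorder slice at that value into
left-subtree inorder and right-subtree inorder, then recurse.
Recursive splits:
  root=16; inorder splits into left=[1, 9, 14], right=[20, 22, 29]
  root=9; inorder splits into left=[1], right=[14]
  root=1; inorder splits into left=[], right=[]
  root=14; inorder splits into left=[], right=[]
  root=20; inorder splits into left=[], right=[22, 29]
  root=29; inorder splits into left=[22], right=[]
  root=22; inorder splits into left=[], right=[]
Reconstructed level-order: [16, 9, 20, 1, 14, 29, 22]


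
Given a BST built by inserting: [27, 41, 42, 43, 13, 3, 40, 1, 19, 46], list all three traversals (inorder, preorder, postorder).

Tree insertion order: [27, 41, 42, 43, 13, 3, 40, 1, 19, 46]
Tree (level-order array): [27, 13, 41, 3, 19, 40, 42, 1, None, None, None, None, None, None, 43, None, None, None, 46]
Inorder (L, root, R): [1, 3, 13, 19, 27, 40, 41, 42, 43, 46]
Preorder (root, L, R): [27, 13, 3, 1, 19, 41, 40, 42, 43, 46]
Postorder (L, R, root): [1, 3, 19, 13, 40, 46, 43, 42, 41, 27]


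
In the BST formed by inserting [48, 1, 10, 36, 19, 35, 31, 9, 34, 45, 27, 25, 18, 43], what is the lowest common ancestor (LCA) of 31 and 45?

Tree insertion order: [48, 1, 10, 36, 19, 35, 31, 9, 34, 45, 27, 25, 18, 43]
Tree (level-order array): [48, 1, None, None, 10, 9, 36, None, None, 19, 45, 18, 35, 43, None, None, None, 31, None, None, None, 27, 34, 25]
In a BST, the LCA of p=31, q=45 is the first node v on the
root-to-leaf path with p <= v <= q (go left if both < v, right if both > v).
Walk from root:
  at 48: both 31 and 45 < 48, go left
  at 1: both 31 and 45 > 1, go right
  at 10: both 31 and 45 > 10, go right
  at 36: 31 <= 36 <= 45, this is the LCA
LCA = 36


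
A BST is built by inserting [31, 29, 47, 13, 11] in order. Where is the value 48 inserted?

Starting tree (level order): [31, 29, 47, 13, None, None, None, 11]
Insertion path: 31 -> 47
Result: insert 48 as right child of 47
Final tree (level order): [31, 29, 47, 13, None, None, 48, 11]


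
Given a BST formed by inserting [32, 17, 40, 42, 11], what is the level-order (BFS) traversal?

Tree insertion order: [32, 17, 40, 42, 11]
Tree (level-order array): [32, 17, 40, 11, None, None, 42]
BFS from the root, enqueuing left then right child of each popped node:
  queue [32] -> pop 32, enqueue [17, 40], visited so far: [32]
  queue [17, 40] -> pop 17, enqueue [11], visited so far: [32, 17]
  queue [40, 11] -> pop 40, enqueue [42], visited so far: [32, 17, 40]
  queue [11, 42] -> pop 11, enqueue [none], visited so far: [32, 17, 40, 11]
  queue [42] -> pop 42, enqueue [none], visited so far: [32, 17, 40, 11, 42]
Result: [32, 17, 40, 11, 42]


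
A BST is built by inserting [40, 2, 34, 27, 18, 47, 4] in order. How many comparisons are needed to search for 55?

Search path for 55: 40 -> 47
Found: False
Comparisons: 2


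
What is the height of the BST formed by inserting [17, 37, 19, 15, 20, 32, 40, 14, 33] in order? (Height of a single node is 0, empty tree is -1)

Insertion order: [17, 37, 19, 15, 20, 32, 40, 14, 33]
Tree (level-order array): [17, 15, 37, 14, None, 19, 40, None, None, None, 20, None, None, None, 32, None, 33]
Compute height bottom-up (empty subtree = -1):
  height(14) = 1 + max(-1, -1) = 0
  height(15) = 1 + max(0, -1) = 1
  height(33) = 1 + max(-1, -1) = 0
  height(32) = 1 + max(-1, 0) = 1
  height(20) = 1 + max(-1, 1) = 2
  height(19) = 1 + max(-1, 2) = 3
  height(40) = 1 + max(-1, -1) = 0
  height(37) = 1 + max(3, 0) = 4
  height(17) = 1 + max(1, 4) = 5
Height = 5


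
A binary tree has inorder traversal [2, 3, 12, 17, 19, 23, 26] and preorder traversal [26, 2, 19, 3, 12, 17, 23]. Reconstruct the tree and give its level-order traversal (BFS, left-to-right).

Inorder:  [2, 3, 12, 17, 19, 23, 26]
Preorder: [26, 2, 19, 3, 12, 17, 23]
Algorithm: preorder visits root first, so consume preorder in order;
for each root, split the current inorder slice at that value into
left-subtree inorder and right-subtree inorder, then recurse.
Recursive splits:
  root=26; inorder splits into left=[2, 3, 12, 17, 19, 23], right=[]
  root=2; inorder splits into left=[], right=[3, 12, 17, 19, 23]
  root=19; inorder splits into left=[3, 12, 17], right=[23]
  root=3; inorder splits into left=[], right=[12, 17]
  root=12; inorder splits into left=[], right=[17]
  root=17; inorder splits into left=[], right=[]
  root=23; inorder splits into left=[], right=[]
Reconstructed level-order: [26, 2, 19, 3, 23, 12, 17]


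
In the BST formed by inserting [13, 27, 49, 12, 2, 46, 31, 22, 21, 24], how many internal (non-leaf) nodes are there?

Tree built from: [13, 27, 49, 12, 2, 46, 31, 22, 21, 24]
Tree (level-order array): [13, 12, 27, 2, None, 22, 49, None, None, 21, 24, 46, None, None, None, None, None, 31]
Rule: An internal node has at least one child.
Per-node child counts:
  node 13: 2 child(ren)
  node 12: 1 child(ren)
  node 2: 0 child(ren)
  node 27: 2 child(ren)
  node 22: 2 child(ren)
  node 21: 0 child(ren)
  node 24: 0 child(ren)
  node 49: 1 child(ren)
  node 46: 1 child(ren)
  node 31: 0 child(ren)
Matching nodes: [13, 12, 27, 22, 49, 46]
Count of internal (non-leaf) nodes: 6


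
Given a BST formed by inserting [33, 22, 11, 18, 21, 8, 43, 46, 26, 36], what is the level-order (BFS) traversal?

Tree insertion order: [33, 22, 11, 18, 21, 8, 43, 46, 26, 36]
Tree (level-order array): [33, 22, 43, 11, 26, 36, 46, 8, 18, None, None, None, None, None, None, None, None, None, 21]
BFS from the root, enqueuing left then right child of each popped node:
  queue [33] -> pop 33, enqueue [22, 43], visited so far: [33]
  queue [22, 43] -> pop 22, enqueue [11, 26], visited so far: [33, 22]
  queue [43, 11, 26] -> pop 43, enqueue [36, 46], visited so far: [33, 22, 43]
  queue [11, 26, 36, 46] -> pop 11, enqueue [8, 18], visited so far: [33, 22, 43, 11]
  queue [26, 36, 46, 8, 18] -> pop 26, enqueue [none], visited so far: [33, 22, 43, 11, 26]
  queue [36, 46, 8, 18] -> pop 36, enqueue [none], visited so far: [33, 22, 43, 11, 26, 36]
  queue [46, 8, 18] -> pop 46, enqueue [none], visited so far: [33, 22, 43, 11, 26, 36, 46]
  queue [8, 18] -> pop 8, enqueue [none], visited so far: [33, 22, 43, 11, 26, 36, 46, 8]
  queue [18] -> pop 18, enqueue [21], visited so far: [33, 22, 43, 11, 26, 36, 46, 8, 18]
  queue [21] -> pop 21, enqueue [none], visited so far: [33, 22, 43, 11, 26, 36, 46, 8, 18, 21]
Result: [33, 22, 43, 11, 26, 36, 46, 8, 18, 21]


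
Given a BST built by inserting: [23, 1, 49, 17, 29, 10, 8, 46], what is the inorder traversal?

Tree insertion order: [23, 1, 49, 17, 29, 10, 8, 46]
Tree (level-order array): [23, 1, 49, None, 17, 29, None, 10, None, None, 46, 8]
Inorder traversal: [1, 8, 10, 17, 23, 29, 46, 49]


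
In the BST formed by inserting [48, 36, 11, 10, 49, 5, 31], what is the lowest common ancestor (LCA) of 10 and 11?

Tree insertion order: [48, 36, 11, 10, 49, 5, 31]
Tree (level-order array): [48, 36, 49, 11, None, None, None, 10, 31, 5]
In a BST, the LCA of p=10, q=11 is the first node v on the
root-to-leaf path with p <= v <= q (go left if both < v, right if both > v).
Walk from root:
  at 48: both 10 and 11 < 48, go left
  at 36: both 10 and 11 < 36, go left
  at 11: 10 <= 11 <= 11, this is the LCA
LCA = 11


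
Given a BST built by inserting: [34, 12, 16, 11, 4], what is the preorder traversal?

Tree insertion order: [34, 12, 16, 11, 4]
Tree (level-order array): [34, 12, None, 11, 16, 4]
Preorder traversal: [34, 12, 11, 4, 16]


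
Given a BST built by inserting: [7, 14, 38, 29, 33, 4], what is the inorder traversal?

Tree insertion order: [7, 14, 38, 29, 33, 4]
Tree (level-order array): [7, 4, 14, None, None, None, 38, 29, None, None, 33]
Inorder traversal: [4, 7, 14, 29, 33, 38]


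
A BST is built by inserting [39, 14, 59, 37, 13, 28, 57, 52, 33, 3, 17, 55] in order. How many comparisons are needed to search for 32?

Search path for 32: 39 -> 14 -> 37 -> 28 -> 33
Found: False
Comparisons: 5


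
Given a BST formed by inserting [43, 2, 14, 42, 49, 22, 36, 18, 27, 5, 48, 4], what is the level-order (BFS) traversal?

Tree insertion order: [43, 2, 14, 42, 49, 22, 36, 18, 27, 5, 48, 4]
Tree (level-order array): [43, 2, 49, None, 14, 48, None, 5, 42, None, None, 4, None, 22, None, None, None, 18, 36, None, None, 27]
BFS from the root, enqueuing left then right child of each popped node:
  queue [43] -> pop 43, enqueue [2, 49], visited so far: [43]
  queue [2, 49] -> pop 2, enqueue [14], visited so far: [43, 2]
  queue [49, 14] -> pop 49, enqueue [48], visited so far: [43, 2, 49]
  queue [14, 48] -> pop 14, enqueue [5, 42], visited so far: [43, 2, 49, 14]
  queue [48, 5, 42] -> pop 48, enqueue [none], visited so far: [43, 2, 49, 14, 48]
  queue [5, 42] -> pop 5, enqueue [4], visited so far: [43, 2, 49, 14, 48, 5]
  queue [42, 4] -> pop 42, enqueue [22], visited so far: [43, 2, 49, 14, 48, 5, 42]
  queue [4, 22] -> pop 4, enqueue [none], visited so far: [43, 2, 49, 14, 48, 5, 42, 4]
  queue [22] -> pop 22, enqueue [18, 36], visited so far: [43, 2, 49, 14, 48, 5, 42, 4, 22]
  queue [18, 36] -> pop 18, enqueue [none], visited so far: [43, 2, 49, 14, 48, 5, 42, 4, 22, 18]
  queue [36] -> pop 36, enqueue [27], visited so far: [43, 2, 49, 14, 48, 5, 42, 4, 22, 18, 36]
  queue [27] -> pop 27, enqueue [none], visited so far: [43, 2, 49, 14, 48, 5, 42, 4, 22, 18, 36, 27]
Result: [43, 2, 49, 14, 48, 5, 42, 4, 22, 18, 36, 27]


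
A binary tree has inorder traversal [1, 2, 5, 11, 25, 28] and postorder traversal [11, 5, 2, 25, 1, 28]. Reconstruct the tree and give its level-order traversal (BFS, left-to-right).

Inorder:   [1, 2, 5, 11, 25, 28]
Postorder: [11, 5, 2, 25, 1, 28]
Algorithm: postorder visits root last, so walk postorder right-to-left;
each value is the root of the current inorder slice — split it at that
value, recurse on the right subtree first, then the left.
Recursive splits:
  root=28; inorder splits into left=[1, 2, 5, 11, 25], right=[]
  root=1; inorder splits into left=[], right=[2, 5, 11, 25]
  root=25; inorder splits into left=[2, 5, 11], right=[]
  root=2; inorder splits into left=[], right=[5, 11]
  root=5; inorder splits into left=[], right=[11]
  root=11; inorder splits into left=[], right=[]
Reconstructed level-order: [28, 1, 25, 2, 5, 11]


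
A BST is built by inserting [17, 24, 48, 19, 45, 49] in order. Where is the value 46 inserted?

Starting tree (level order): [17, None, 24, 19, 48, None, None, 45, 49]
Insertion path: 17 -> 24 -> 48 -> 45
Result: insert 46 as right child of 45
Final tree (level order): [17, None, 24, 19, 48, None, None, 45, 49, None, 46]


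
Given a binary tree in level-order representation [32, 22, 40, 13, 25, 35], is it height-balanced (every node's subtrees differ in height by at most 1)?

Tree (level-order array): [32, 22, 40, 13, 25, 35]
Definition: a tree is height-balanced if, at every node, |h(left) - h(right)| <= 1 (empty subtree has height -1).
Bottom-up per-node check:
  node 13: h_left=-1, h_right=-1, diff=0 [OK], height=0
  node 25: h_left=-1, h_right=-1, diff=0 [OK], height=0
  node 22: h_left=0, h_right=0, diff=0 [OK], height=1
  node 35: h_left=-1, h_right=-1, diff=0 [OK], height=0
  node 40: h_left=0, h_right=-1, diff=1 [OK], height=1
  node 32: h_left=1, h_right=1, diff=0 [OK], height=2
All nodes satisfy the balance condition.
Result: Balanced


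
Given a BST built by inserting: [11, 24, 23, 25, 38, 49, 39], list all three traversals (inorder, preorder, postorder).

Tree insertion order: [11, 24, 23, 25, 38, 49, 39]
Tree (level-order array): [11, None, 24, 23, 25, None, None, None, 38, None, 49, 39]
Inorder (L, root, R): [11, 23, 24, 25, 38, 39, 49]
Preorder (root, L, R): [11, 24, 23, 25, 38, 49, 39]
Postorder (L, R, root): [23, 39, 49, 38, 25, 24, 11]


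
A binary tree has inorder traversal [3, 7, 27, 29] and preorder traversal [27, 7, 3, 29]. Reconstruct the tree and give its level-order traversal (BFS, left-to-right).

Inorder:  [3, 7, 27, 29]
Preorder: [27, 7, 3, 29]
Algorithm: preorder visits root first, so consume preorder in order;
for each root, split the current inorder slice at that value into
left-subtree inorder and right-subtree inorder, then recurse.
Recursive splits:
  root=27; inorder splits into left=[3, 7], right=[29]
  root=7; inorder splits into left=[3], right=[]
  root=3; inorder splits into left=[], right=[]
  root=29; inorder splits into left=[], right=[]
Reconstructed level-order: [27, 7, 29, 3]


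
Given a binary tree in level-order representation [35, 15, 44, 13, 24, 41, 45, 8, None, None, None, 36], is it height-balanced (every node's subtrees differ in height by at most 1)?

Tree (level-order array): [35, 15, 44, 13, 24, 41, 45, 8, None, None, None, 36]
Definition: a tree is height-balanced if, at every node, |h(left) - h(right)| <= 1 (empty subtree has height -1).
Bottom-up per-node check:
  node 8: h_left=-1, h_right=-1, diff=0 [OK], height=0
  node 13: h_left=0, h_right=-1, diff=1 [OK], height=1
  node 24: h_left=-1, h_right=-1, diff=0 [OK], height=0
  node 15: h_left=1, h_right=0, diff=1 [OK], height=2
  node 36: h_left=-1, h_right=-1, diff=0 [OK], height=0
  node 41: h_left=0, h_right=-1, diff=1 [OK], height=1
  node 45: h_left=-1, h_right=-1, diff=0 [OK], height=0
  node 44: h_left=1, h_right=0, diff=1 [OK], height=2
  node 35: h_left=2, h_right=2, diff=0 [OK], height=3
All nodes satisfy the balance condition.
Result: Balanced


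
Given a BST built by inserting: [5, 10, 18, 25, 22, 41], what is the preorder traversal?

Tree insertion order: [5, 10, 18, 25, 22, 41]
Tree (level-order array): [5, None, 10, None, 18, None, 25, 22, 41]
Preorder traversal: [5, 10, 18, 25, 22, 41]


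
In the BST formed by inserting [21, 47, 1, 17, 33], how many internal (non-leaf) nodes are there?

Tree built from: [21, 47, 1, 17, 33]
Tree (level-order array): [21, 1, 47, None, 17, 33]
Rule: An internal node has at least one child.
Per-node child counts:
  node 21: 2 child(ren)
  node 1: 1 child(ren)
  node 17: 0 child(ren)
  node 47: 1 child(ren)
  node 33: 0 child(ren)
Matching nodes: [21, 1, 47]
Count of internal (non-leaf) nodes: 3
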